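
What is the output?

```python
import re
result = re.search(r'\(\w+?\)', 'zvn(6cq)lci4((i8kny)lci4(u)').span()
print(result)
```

The match spans [3:8] → '(6cq)'.

(3, 8)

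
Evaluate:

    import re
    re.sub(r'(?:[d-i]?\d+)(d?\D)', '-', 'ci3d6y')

'c--'

Each match is replaced by '-'.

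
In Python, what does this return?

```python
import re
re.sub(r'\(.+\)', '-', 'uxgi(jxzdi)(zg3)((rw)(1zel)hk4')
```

Matches: at [4:27] → '(jxzdi)(zg3)((rw)(1zel)'.
`sub` substitutes '-' at each match site.

'uxgi-hk4'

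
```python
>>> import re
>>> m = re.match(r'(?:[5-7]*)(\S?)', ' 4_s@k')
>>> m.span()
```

The pattern matches zero or more of a character in [5-7] (non-capturing group); then optionally a non-whitespace character (captured).
`re.match` won't scan ahead — the pattern has to work from the very first character.
The match spans [0:0] → ''.
Captured: group 1 = ''.

(0, 0)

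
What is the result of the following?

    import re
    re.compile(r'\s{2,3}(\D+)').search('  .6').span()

(0, 3)

The match spans [0:3] → '  .'.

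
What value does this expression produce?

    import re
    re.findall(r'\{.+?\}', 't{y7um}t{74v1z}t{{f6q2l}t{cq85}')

Because the quantifier is non-greedy, it stops expanding at the earliest point where the rest of the pattern can succeed.
Since nothing is captured, `findall` lists the 4 matched substrings directly.

['{y7um}', '{74v1z}', '{{f6q2l}', '{cq85}']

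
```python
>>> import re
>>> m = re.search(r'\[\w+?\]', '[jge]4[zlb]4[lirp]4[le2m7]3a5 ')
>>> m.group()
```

`re.search` tries every starting position until one works.
The match spans [0:5] → '[jge]'.

'[jge]'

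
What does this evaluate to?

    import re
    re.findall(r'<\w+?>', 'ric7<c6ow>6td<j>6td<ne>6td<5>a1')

['<c6ow>', '<j>', '<ne>', '<5>']

Matches: at [4:10] → '<c6ow>'; at [13:16] → '<j>'; at [19:23] → '<ne>'; at [26:29] → '<5>'.
Since nothing is captured, `findall` lists the 4 matched substrings directly.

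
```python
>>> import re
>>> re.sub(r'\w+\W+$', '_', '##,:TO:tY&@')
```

'##,:TO:_'

Pattern: one or more of a word character; then one or more of a non-word character; then anchored at the end.
Matches: at [7:11] → 'tY&@'.
Each match is replaced by '_'.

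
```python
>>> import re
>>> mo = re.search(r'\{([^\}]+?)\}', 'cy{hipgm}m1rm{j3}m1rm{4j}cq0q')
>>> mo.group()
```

`search` walks the string left to right and returns the first match it finds.
The match spans [2:9] → '{hipgm}'.
Captured: group 1 = 'hipgm'.

'{hipgm}'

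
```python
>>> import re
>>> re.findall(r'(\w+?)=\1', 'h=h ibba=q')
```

['h']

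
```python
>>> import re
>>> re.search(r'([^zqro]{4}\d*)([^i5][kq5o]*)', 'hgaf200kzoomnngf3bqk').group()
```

The pattern matches exactly 4 of any character except [zqro], then zero or more of a digit (captured); then any character except [i5], then zero or more of one of [kq5o] (captured).
The match spans [0:8] → 'hgaf200k'.

'hgaf200k'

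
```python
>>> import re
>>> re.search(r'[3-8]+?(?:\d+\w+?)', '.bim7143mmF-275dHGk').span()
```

(4, 9)

This matches one or more of a character in [3-8] (lazy); then one or more of a digit, then one or more of a word character (lazy) (non-capturing group).
The `?` after the quantifier makes it lazy — it takes as little as possible before letting the rest of the pattern try.
`re.search` scans for the first position where the pattern succeeds.
The match spans [4:9] → '7143m'.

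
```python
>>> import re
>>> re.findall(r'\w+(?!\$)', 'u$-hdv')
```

['hdv']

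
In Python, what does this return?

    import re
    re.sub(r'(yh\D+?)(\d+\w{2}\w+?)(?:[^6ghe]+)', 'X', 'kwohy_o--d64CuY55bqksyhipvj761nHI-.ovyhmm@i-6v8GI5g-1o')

Each match is replaced by 'X'.

'kwohy_o--d64CuY55bqksXhmm@i-6v8GI5g-1o'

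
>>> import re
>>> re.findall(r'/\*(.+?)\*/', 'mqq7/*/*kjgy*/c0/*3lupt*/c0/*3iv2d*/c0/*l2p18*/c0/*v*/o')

['/*kjgy', '3lupt', '3iv2d', 'l2p18', 'v']

With a single group, `findall` returns only what that group captured — 5 items.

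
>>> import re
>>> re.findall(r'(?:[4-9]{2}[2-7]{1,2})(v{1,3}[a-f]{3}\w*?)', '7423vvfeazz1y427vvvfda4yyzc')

['vvfea']

A non-greedy quantifier consumes as few characters as it can — just enough that the remainder of the pattern still matches from where it stops; whatever follows it matches normally.
Because there's exactly one group, `findall` drops the full match and keeps group 1 from the one hit.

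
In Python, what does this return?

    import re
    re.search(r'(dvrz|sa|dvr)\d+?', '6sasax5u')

Unlike `match`, `search` isn't anchored — it looks for the pattern anywhere in the string.
Here no position works, so the call returns None.

None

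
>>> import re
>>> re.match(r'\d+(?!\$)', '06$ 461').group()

A negative assertion filters positions out without eating any characters.
`re.match` won't scan ahead — the pattern has to work from the very first character.
The match spans [0:1] → '0'.

'0'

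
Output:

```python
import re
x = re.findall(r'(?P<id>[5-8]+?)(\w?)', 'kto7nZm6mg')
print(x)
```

This matches one or more of a character in [5-8] (lazy) (captured as 'id'); then optionally a word character (captured).
`findall` packs the 2 group values into a tuple for every match.

[('7', 'n'), ('6', 'm')]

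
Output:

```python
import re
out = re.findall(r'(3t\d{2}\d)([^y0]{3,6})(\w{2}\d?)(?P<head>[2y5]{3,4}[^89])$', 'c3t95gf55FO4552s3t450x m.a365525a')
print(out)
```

Multiple groups make `findall` return tuples — one 4-tuple for the one match.

[('3t450', 'x m.a3', '65', '525a')]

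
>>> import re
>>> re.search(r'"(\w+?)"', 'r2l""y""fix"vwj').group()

'"y"'

`search` walks the string left to right and returns the first match it finds.
The match spans [4:7] → '"y"'.
Captured: group 1 = 'y'.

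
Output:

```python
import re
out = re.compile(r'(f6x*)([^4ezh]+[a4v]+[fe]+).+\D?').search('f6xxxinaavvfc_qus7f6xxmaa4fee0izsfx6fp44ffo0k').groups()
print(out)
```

('f6xxx', 'inaavvfc_qus7f6xxmaa4fee')

Pattern: the literal 'f6', then zero or more of the literal 'x' (captured); then one or more of any character except [4ezh], then one or more of one of [a4v], then one or more of one of [fe] (captured); then one or more of any character; then optionally a non-digit.
Unlike `match`, `search` isn't anchored — it looks for the pattern anywhere in the string.
The match spans [0:45] → 'f6xxxinaavvfc_qus7f6xxmaa4fee0izsfx6fp44ffo0k'.
Captured: group 1 = 'f6xxx', group 2 = 'inaavvfc_qus7f6xxmaa4fee'.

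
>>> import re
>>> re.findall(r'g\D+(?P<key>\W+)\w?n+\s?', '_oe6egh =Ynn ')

['=']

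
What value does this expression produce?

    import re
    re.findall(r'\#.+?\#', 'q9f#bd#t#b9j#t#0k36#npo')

Lazy quantifiers expand one character at a time until the remainder of the pattern can match.
Since nothing is captured, `findall` lists the 3 matched substrings directly.

['#bd#', '#b9j#', '#0k36#']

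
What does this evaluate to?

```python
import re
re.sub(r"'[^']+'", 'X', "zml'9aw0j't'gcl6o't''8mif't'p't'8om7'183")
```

Every occurrence is swapped for 'X'.

"zmlXtXt'XtXtX183"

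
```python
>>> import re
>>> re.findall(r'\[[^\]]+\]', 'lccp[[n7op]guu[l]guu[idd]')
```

['[[n7op]', '[l]', '[idd]']

Matches: at [4:11] → '[[n7op]'; at [14:17] → '[l]'; at [20:25] → '[idd]'.
`findall` yields the raw match text (3 of them) because the pattern has no groups.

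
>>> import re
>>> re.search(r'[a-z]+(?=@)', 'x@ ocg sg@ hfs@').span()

(0, 1)

Lookahead/lookbehind check context without consuming it, so the matched span excludes the asserted characters.
The match spans [0:1] → 'x'.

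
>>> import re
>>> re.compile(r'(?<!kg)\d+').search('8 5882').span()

(0, 1)

The negative lookahead/lookbehind blocks any match where the forbidden context is present.
`re.search` tries every starting position until one works.
The match spans [0:1] → '8'.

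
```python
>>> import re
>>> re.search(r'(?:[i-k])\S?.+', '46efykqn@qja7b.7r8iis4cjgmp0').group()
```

'kqn@qja7b.7r8iis4cjgmp0'

The pattern matches a character in [i-k] (non-capturing group); then optionally a non-whitespace character; then one or more of any character.
`search` walks the string left to right and returns the first match it finds.
The match spans [5:28] → 'kqn@qja7b.7r8iis4cjgmp0'.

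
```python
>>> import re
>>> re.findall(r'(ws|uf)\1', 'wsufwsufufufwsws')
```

['uf', 'ws']

After group 1 captures some text, `\1` only succeeds where that same text appears again.
Scanning left to right: at [6:10] match 'ufuf', group 1 = 'uf'; at [12:16] match 'wsws', group 1 = 'ws'.
With a single group, `findall` returns only what that group captured — 2 items.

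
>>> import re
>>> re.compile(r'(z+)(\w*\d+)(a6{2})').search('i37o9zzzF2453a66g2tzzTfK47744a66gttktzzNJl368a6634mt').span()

This matches one or more of a literal 'z' (captured); then zero or more of a word character, then one or more of a digit (captured); then the literal 'a', then exactly 2 of the literal '6' (captured).
Unlike `match`, `search` isn't anchored — it looks for the pattern anywhere in the string.
The match spans [5:48] → 'zzzF2453a66g2tzzTfK47744a66gttktzzNJl368a66'.
Captured: group 1 = 'zzz', group 2 = 'F2453a66g2tzzTfK47744a66gttktzzNJl368', group 3 = 'a66'.

(5, 48)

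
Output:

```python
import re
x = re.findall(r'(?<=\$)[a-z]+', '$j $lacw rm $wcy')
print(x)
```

['j', 'lacw', 'wcy']

Because the assertion is zero-width, the text it checks is not consumed and won't appear in the result.
No capturing groups, so `findall` returns the 3 full match strings.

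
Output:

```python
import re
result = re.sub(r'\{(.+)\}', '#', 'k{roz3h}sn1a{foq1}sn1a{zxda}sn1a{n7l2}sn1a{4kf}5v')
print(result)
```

`sub` substitutes '#' at each match site.

k#5v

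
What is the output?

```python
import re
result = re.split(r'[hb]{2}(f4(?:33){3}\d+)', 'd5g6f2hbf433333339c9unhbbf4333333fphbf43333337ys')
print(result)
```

['d5g6f2', 'f433333339', 'c9unhbbf4333333fp', 'f43333337', 'ys']

This matches exactly 2 of one of [hb]; then the literal 'f4', then the literal '33' repeated 3 times, then one or more of a digit (captured).
Matches to split on: at [6:18] → 'hbf433333339'; at [35:46] → 'hbf43333337'.
With a capturing group present, the delimiter's captured portion is kept in the result list.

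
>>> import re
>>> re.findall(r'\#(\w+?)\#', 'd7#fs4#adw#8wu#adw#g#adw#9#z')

`findall` collects group 1 from each match (4 total).

['fs4', '8wu', 'g', '9']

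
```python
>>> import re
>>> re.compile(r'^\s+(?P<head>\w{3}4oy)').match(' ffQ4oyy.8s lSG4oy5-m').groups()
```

('ffQ4oy',)

The pattern matches anchored at the start of the string; then one or more of whitespace; then exactly 3 of a word character, then the literal '4oy' (captured as 'head').
`match` is anchored at position 0; if the pattern doesn't fit there, it returns None.
The match spans [0:7] → ' ffQ4oy'.
Captured: group 1 = 'ffQ4oy'.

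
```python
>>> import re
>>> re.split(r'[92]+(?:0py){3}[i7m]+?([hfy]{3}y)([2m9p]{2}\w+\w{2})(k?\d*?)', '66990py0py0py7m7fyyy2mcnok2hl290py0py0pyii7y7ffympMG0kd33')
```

This matches one or more of one of [92], then the literal '0py' repeated 3 times, then one or more of one of [i7m] (lazy); then exactly 3 of one of [hfy], then the literal 'y' (captured); then exactly 2 of one of [2m9p], then one or more of a word character, then exactly 2 of a word character (captured); then optionally the literal 'k', then zero or more of a digit (lazy) (captured).
Because the pattern has a capturing group, `split` also inserts each captured text between the pieces.

['66', 'fyyy', '2mcnok2hl290py0py0pyii7y7ffympMG0kd33', '', '']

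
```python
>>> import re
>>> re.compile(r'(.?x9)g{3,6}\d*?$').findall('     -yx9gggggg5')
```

['yx9']

Pattern: optionally any character, then the literal 'x9' (captured); then 3 to 6 of a literal 'g', then zero or more of a digit (lazy); then anchored at the end.
One capturing group, so `findall` returns just the captured substring from the one match — 1 in all.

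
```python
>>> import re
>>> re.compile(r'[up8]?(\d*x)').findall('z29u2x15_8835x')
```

['2x', '835x']

This matches optionally one of [up8]; then zero or more of a digit, then a literal 'x' (captured).
`findall` collects group 1 from each match (2 total).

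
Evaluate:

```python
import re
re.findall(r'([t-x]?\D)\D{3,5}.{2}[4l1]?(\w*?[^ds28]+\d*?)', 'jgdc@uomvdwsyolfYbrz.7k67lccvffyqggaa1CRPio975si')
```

[('j', 'v'), ('d', 'brz.7k67lccvffyqggaa1CRPio975')]

This matches optionally a character in [t-x], then a non-digit (captured); then 3 to 5 of a non-digit, then exactly 2 of any character, then optionally one of [4l1]; then zero or more of a word character (lazy), then one or more of any character except [ds28], then zero or more of a digit (lazy) (captured).
Lazy quantifiers expand one character at a time until the remainder of the pattern can match.
Matches: at [0:9] match 'jgdc@uomv', groups = ('j', 'v'); at [9:46] match 'dwsyolfYbrz.7k67lccvffyqggaa1CRPio975', groups = ('d', 'brz.7k67lccvffyqggaa1CRPio975').
Multiple groups make `findall` return tuples — one 2-tuple for each match.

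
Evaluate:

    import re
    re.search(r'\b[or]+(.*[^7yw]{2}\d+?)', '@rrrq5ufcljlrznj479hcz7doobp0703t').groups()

('q5ufcljlrznj479hcz7doobp07',)

The pattern matches a word boundary (`\b`, zero-width); then one or more of one of [or]; then zero or more of any character, then exactly 2 of any character except [7yw], then one or more of a digit (lazy) (captured).
`re.search` scans for the first position where the pattern succeeds.
The match spans [1:30] → 'rrrq5ufcljlrznj479hcz7doobp07'.
Captured: group 1 = 'q5ufcljlrznj479hcz7doobp07'.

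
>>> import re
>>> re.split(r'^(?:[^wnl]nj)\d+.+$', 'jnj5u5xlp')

['', '']

This matches anchored at the start of the string; then any character except [wnl], then the literal 'nj' (non-capturing group); then one or more of a digit; then one or more of any character; then anchored at the end.
Matches to split on: at [0:9] → 'jnj5u5xlp'.
`split` removes every match and returns the 2 fragments in between.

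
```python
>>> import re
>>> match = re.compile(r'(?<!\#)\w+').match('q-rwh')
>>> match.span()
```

`(?!…)`/`(?<!…)` only lets a position through if the neighbouring text does NOT match; no characters are consumed.
With `match`, the pattern is implicitly anchored at the beginning.
The match spans [0:1] → 'q'.

(0, 1)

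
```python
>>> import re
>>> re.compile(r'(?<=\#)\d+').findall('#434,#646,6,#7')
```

['434', '646', '7']

The positive lookaround only admits positions where the adjacent text matches; those characters stay outside the span.
Walking the string: at [1:4] → '434'; at [6:9] → '646'; at [13:14] → '7'.
`findall` yields the raw match text (3 of them) because the pattern has no groups.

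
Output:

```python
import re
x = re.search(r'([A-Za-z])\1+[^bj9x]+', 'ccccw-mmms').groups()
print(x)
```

`\1` has to match the exact text group 1 already captured.
`re.search` scans for the first position where the pattern succeeds.
The match spans [0:10] → 'ccccw-mmms'.
Captured: group 1 = 'c'.

('c',)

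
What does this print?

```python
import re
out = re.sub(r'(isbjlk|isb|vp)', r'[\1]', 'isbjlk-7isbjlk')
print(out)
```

[isbjlk]-7[isbjlk]

Branches in `(...|...)` are attempted left-to-right; the first branch that allows the whole pattern to succeed is taken.
Matches: at [0:6] → 'isbjlk'; at [8:14] → 'isbjlk'.
The replacement refers to a captured group, so each match is rewritten using its own captured text.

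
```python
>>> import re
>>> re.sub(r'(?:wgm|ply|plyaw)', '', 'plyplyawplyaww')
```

'awaww'

`|` is ordered: at each position the engine commits to the first alternative that works.
Matches: at [0:3] → 'ply'; at [3:6] → 'ply'; at [8:11] → 'ply'.
Each match is replaced by ''.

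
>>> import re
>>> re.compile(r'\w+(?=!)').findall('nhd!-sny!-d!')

['nhd', 'sny', 'd']

The lookaround is zero-width — it requires the adjacent text to match without consuming it, so the asserted text isn't part of the match.
Walking the string: at [0:3] → 'nhd'; at [5:8] → 'sny'; at [10:11] → 'd'.
Since nothing is captured, `findall` lists the 3 matched substrings directly.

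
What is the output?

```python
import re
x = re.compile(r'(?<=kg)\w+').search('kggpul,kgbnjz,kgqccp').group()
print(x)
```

The positive lookaround only admits positions where the adjacent text matches; those characters stay outside the span.
The match spans [2:6] → 'gpul'.

gpul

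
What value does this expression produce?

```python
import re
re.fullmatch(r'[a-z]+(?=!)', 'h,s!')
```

`re.fullmatch` requires the pattern to consume the entire string.
Here there's no way to consume every character, so the call returns None.

None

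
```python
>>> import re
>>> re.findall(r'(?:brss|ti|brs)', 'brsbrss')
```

['brs', 'brss']

The regex engine tests alternatives in the order written; an earlier branch that matches wins even if a later one would match more.
Walking the string: at [0:3] → 'brs'; at [3:7] → 'brss'.
With no groups in the pattern, `findall` gives back each whole match — 2 here.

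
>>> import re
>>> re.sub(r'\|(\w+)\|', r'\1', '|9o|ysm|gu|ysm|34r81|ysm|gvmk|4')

Each match is replaced using the text its own group 1 captured.

'9oysmguysm34r81ysmgvmk4'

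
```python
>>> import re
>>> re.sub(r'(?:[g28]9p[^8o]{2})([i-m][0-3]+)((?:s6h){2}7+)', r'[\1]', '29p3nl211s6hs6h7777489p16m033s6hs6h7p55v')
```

'[l211]4[m033]p55v'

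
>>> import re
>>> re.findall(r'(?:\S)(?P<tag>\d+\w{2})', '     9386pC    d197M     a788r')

['386pC', '197M', '788r']

The pattern matches a non-whitespace character (non-capturing group); then one or more of a digit, then exactly 2 of a word character (captured as 'tag').
Walking the string: at [5:11] match '9386pC', group 1 = '386pC'; at [15:20] match 'd197M', group 1 = '197M'; at [25:30] match 'a788r', group 1 = '788r'.
Because there's exactly one group, `findall` drops the full match and keeps group 1 from each hit.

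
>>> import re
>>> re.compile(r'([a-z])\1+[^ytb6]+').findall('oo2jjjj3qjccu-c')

['o']

The backreference `\1` re-matches whatever the first group consumed, character for character.
One capturing group, so `findall` returns just the captured substring from the one match — 1 in all.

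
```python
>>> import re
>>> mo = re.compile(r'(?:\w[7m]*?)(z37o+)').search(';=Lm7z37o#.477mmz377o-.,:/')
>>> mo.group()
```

'Lm7z37o'

Pattern: a word character, then zero or more of one of [7m] (lazy) (non-capturing group); then the literal 'z37', then one or more of the literal 'o' (captured).
Unlike `match`, `search` isn't anchored — it looks for the pattern anywhere in the string.
The match spans [2:9] → 'Lm7z37o'.
Captured: group 1 = 'z37o'.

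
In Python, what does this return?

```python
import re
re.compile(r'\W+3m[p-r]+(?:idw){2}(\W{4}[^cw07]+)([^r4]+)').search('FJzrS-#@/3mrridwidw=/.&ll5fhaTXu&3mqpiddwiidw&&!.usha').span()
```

(5, 53)

Pattern: one or more of a non-word character, then the literal '3m'; then one or more of a character in [p-r], then the literal 'idw' repeated 2 times; then exactly 4 of a non-word character, then one or more of any character except [cw07] (captured); then one or more of any character except [r4] (captured).
The match spans [5:53] → '-#@/3mrridwidw=/.&ll5fhaTXu&3mqpiddwiidw&&!.usha'.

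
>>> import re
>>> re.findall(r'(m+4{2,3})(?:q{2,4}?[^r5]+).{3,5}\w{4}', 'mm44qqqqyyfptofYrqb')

['mm44']

Because there's exactly one group, `findall` drops the full match and keeps group 1 from the one hit.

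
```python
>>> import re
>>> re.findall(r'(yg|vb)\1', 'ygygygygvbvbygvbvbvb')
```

`\1` is not a pattern — it's the concrete string captured by group 1, re-applied verbatim.
Walking the string: at [0:4] match 'ygyg', group 1 = 'yg'; at [4:8] match 'ygyg', group 1 = 'yg'; at [8:12] match 'vbvb', group 1 = 'vb'; at [14:18] match 'vbvb', group 1 = 'vb'.
Because there's exactly one group, `findall` drops the full match and keeps group 1 from each hit.

['yg', 'yg', 'vb', 'vb']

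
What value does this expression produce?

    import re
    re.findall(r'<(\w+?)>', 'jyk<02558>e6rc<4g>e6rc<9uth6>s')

Scanning left to right: at [3:10] match '<02558>', group 1 = '02558'; at [14:18] match '<4g>', group 1 = '4g'; at [22:29] match '<9uth6>', group 1 = '9uth6'.
With a single group, `findall` returns only what that group captured — 3 items.

['02558', '4g', '9uth6']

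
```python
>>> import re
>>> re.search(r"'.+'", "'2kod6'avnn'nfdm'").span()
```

(0, 17)

Unlike `match`, `search` isn't anchored — it looks for the pattern anywhere in the string.
The match spans [0:17] → "'2kod6'avnn'nfdm'".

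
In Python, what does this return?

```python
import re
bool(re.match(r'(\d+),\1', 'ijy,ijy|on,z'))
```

False

`re.match` won't scan ahead — the pattern has to work from the very first character.
Here the pattern fails at index 0, so the call returns None, and `bool(None)` is False.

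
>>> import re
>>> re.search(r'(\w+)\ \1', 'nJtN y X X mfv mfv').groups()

('X',)

After group 1 captures some text, `\1` only succeeds where that same text appears again.
Unlike `match`, `search` isn't anchored — it looks for the pattern anywhere in the string.
The match spans [7:10] → 'X X'.
Captured: group 1 = 'X'.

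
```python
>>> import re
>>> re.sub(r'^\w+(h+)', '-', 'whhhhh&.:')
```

`sub` substitutes '-' at each match site.

'-&.:'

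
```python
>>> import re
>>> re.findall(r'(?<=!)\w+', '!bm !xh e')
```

['bm', 'xh']

Because the assertion is zero-width, the text it checks is not consumed and won't appear in the result.
`findall` yields the raw match text (2 of them) because the pattern has no groups.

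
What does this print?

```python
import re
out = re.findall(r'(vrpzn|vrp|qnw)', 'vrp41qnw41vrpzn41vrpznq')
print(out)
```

['vrp', 'qnw', 'vrpzn', 'vrpzn']

`|` is ordered: at each position the engine commits to the first alternative that works.
Walking the string: at [0:3] match 'vrp', group 1 = 'vrp'; at [5:8] match 'qnw', group 1 = 'qnw'; at [10:15] match 'vrpzn', group 1 = 'vrpzn'; at [17:22] match 'vrpzn', group 1 = 'vrpzn'.
With a single group, `findall` returns only what that group captured — 4 items.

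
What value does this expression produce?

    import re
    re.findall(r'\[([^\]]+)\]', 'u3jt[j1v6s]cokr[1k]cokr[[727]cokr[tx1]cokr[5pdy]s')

Scanning left to right: at [4:11] match '[j1v6s]', group 1 = 'j1v6s'; at [15:19] match '[1k]', group 1 = '1k'; at [23:29] match '[[727]', group 1 = '[727'; at [33:38] match '[tx1]', group 1 = 'tx1'; at [42:48] match '[5pdy]', group 1 = '5pdy'.
`findall` collects group 1 from each match (5 total).

['j1v6s', '1k', '[727', 'tx1', '5pdy']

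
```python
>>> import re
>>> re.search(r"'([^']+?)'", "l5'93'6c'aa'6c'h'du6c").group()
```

"'93'"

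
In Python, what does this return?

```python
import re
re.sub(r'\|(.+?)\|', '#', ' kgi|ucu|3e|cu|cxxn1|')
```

' kgi#3e#cxxn1|'

A `+?`/`*?`/`{m,n}?` starts at its minimum and grows only as far as needed for what follows to match.
Each match is replaced by '#'.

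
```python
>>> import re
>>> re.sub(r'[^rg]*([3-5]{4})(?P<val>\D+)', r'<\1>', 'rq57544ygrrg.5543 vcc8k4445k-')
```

'rq57544ygrrg<4445>'

The pattern matches zero or more of any character except [rg]; then exactly 4 of a character in [3-5] (captured); then one or more of a non-digit (captured as 'val').
`\1` in the replacement pulls in group 1's text for each match.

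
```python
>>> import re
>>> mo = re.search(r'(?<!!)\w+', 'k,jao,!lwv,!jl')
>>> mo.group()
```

The negative lookaround is zero-width — it rules out positions where the adjacent text would match, without consuming anything.
Unlike `match`, `search` isn't anchored — it looks for the pattern anywhere in the string.
The match spans [0:1] → 'k'.

'k'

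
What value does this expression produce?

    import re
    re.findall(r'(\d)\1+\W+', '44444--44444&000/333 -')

A backreference is literal: `\1` must see the identical characters the first group matched.
Scanning left to right: at [0:7] match '44444--', group 1 = '4'; at [7:13] match '44444&', group 1 = '4'; at [13:17] match '000/', group 1 = '0'; at [17:22] match '333 -', group 1 = '3'.
`findall` collects group 1 from each match (4 total).

['4', '4', '0', '3']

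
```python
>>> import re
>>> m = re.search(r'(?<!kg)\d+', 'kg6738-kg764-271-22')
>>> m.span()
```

(3, 6)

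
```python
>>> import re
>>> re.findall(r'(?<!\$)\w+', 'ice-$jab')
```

['ice', 'ab']

A negative assertion filters positions out without eating any characters.
Walking the string: at [0:3] → 'ice'; at [6:8] → 'ab'.
`findall` yields the raw match text (2 of them) because the pattern has no groups.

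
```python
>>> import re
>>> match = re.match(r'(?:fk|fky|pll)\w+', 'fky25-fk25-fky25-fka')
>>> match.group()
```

'fky25'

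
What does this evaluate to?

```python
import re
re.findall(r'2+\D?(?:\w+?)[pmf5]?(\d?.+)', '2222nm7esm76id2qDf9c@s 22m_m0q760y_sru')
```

['7esm76id2qDf9c@s 22m_m0q760y_sru']

With a single group, `findall` returns only what that group captured — 1 item.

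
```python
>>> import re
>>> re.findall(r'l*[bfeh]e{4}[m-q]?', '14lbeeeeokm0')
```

['lbeeeeo']

Pattern: zero or more of the literal 'l', then one of [bfeh]; then exactly 4 of the literal 'e', then optionally a character in [m-q].
Scanning left to right: at [2:9] → 'lbeeeeo'.
`findall` yields the raw match text (1 of them) because the pattern has no groups.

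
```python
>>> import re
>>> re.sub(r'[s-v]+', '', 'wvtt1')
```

'w1'

The pattern matches one or more of a character in [s-v].
Matches: at [1:4] → 'vtt'.
`sub` substitutes '' at each match site.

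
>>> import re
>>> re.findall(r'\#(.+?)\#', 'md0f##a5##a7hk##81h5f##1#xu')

With a single group, `findall` returns only what that group captured — 4 items.

['#a5', 'a7hk', '81h5f', '1']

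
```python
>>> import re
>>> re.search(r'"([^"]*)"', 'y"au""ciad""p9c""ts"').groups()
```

('au',)

The match spans [1:5] → '"au"'.
Captured: group 1 = 'au'.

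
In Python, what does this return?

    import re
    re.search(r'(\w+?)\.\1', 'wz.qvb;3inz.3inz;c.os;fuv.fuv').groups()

('3inz',)

The backreference `\1` re-matches whatever the first group consumed, character for character.
Unlike `match`, `search` isn't anchored — it looks for the pattern anywhere in the string.
The match spans [7:16] → '3inz.3inz'.
Captured: group 1 = '3inz'.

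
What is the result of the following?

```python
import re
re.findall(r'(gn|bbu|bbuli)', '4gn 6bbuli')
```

`|` is ordered: at each position the engine commits to the first alternative that works.
Because there's exactly one group, `findall` drops the full match and keeps group 1 from each hit.

['gn', 'bbu']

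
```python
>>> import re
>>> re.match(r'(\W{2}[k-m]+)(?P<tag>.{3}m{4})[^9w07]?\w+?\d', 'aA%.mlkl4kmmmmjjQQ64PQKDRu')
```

None

With `match`, the pattern is implicitly anchored at the beginning.
Here position 0 doesn't satisfy it, so the call returns None.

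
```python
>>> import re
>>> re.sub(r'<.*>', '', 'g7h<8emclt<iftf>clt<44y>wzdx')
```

'g7hwzdx'

Matches: at [3:24] → '<8emclt<iftf>clt<44y>'.
Every occurrence is swapped for ''.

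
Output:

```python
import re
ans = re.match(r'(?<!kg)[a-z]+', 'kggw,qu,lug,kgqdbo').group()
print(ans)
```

The negative lookaround is zero-width — it rules out positions where the adjacent text would match, without consuming anything.
`re.match` only tries the pattern at the start of the string.
The match spans [0:4] → 'kggw'.

kggw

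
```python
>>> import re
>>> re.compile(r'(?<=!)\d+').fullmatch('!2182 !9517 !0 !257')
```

Because the assertion is zero-width, the text it checks is not consumed and won't appear in the result.
`fullmatch` succeeds only if the pattern covers the string from start to end.
Here there's no way to consume every character, so the call returns None.

None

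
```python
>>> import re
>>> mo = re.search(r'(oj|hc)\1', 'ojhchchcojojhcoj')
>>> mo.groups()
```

('hc',)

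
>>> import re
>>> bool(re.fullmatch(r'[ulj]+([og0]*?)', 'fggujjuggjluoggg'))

False

`re.fullmatch` requires the pattern to consume the entire string.
Here the string isn't matched end-to-end, so the call returns None, and `bool(None)` is False.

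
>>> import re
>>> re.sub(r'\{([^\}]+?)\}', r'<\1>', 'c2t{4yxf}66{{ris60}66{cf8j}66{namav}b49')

`\1` in the replacement pulls in group 1's text for each match.

'c2t<4yxf>66<{ris60>66<cf8j>66<namav>b49'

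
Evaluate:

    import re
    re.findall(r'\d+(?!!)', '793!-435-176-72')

A negative assertion filters positions out without eating any characters.
Matches: at [0:2] → '79'; at [5:8] → '435'; at [9:12] → '176'; at [13:15] → '72'.
With no groups in the pattern, `findall` gives back each whole match — 4 here.

['79', '435', '176', '72']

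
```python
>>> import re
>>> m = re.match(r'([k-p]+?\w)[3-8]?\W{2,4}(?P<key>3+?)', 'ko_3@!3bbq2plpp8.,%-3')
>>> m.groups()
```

The match spans [0:7] → 'ko_3@!3'.
Captured: group 1 = 'ko_', group 2 = '3'.

('ko_', '3')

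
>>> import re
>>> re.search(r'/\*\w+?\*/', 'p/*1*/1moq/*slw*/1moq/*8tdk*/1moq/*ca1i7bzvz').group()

'/*1*/'

The match spans [1:6] → '/*1*/'.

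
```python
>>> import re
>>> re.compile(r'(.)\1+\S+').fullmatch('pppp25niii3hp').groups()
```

('p',)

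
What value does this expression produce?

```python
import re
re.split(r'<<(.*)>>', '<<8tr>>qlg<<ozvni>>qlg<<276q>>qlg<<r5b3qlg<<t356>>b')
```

Matches to split on: at [0:50] → '<<8tr>>qlg<<ozvni>>qlg<<276q>>qlg<<r5b3qlg<<t356>>'.
`re.split` interleaves the captured-group text with the surrounding fragments.

['', '8tr>>qlg<<ozvni>>qlg<<276q>>qlg<<r5b3qlg<<t356', 'b']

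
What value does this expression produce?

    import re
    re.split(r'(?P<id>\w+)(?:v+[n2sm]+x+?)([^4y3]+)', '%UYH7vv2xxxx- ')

The pattern matches one or more of a word character (captured as 'id'); then one or more of the literal 'v', then one or more of one of [n2sm], then one or more of a literal 'x' (lazy) (non-capturing group); then one or more of any character except [4y3] (captured).
`re.split` interleaves the captured-group text with the surrounding fragments.

['%', 'UYH7v', 'xxx- ', '']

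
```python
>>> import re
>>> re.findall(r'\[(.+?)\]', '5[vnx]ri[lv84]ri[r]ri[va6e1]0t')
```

['vnx', 'lv84', 'r', 'va6e1']

With a single group, `findall` returns only what that group captured — 4 items.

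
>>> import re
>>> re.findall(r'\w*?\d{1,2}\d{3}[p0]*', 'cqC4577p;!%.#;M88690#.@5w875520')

['cqC4577p', 'M88690', '5w875520']

Pattern: zero or more of a word character (lazy); then 1 to 2 of a digit, then exactly 3 of a digit, then zero or more of one of [p0].
With no groups in the pattern, `findall` gives back each whole match — 3 here.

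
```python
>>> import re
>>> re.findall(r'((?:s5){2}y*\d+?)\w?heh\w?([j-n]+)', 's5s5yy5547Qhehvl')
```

[('s5s5yy5547', 'l')]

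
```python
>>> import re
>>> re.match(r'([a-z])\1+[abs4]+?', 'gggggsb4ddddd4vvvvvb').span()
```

(0, 6)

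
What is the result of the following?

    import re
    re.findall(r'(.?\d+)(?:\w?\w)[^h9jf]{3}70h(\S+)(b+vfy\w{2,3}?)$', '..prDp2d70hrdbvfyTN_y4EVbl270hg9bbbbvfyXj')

`findall` packs the 3 group values into a tuple for every match.

[('y4', 'g9bbb', 'bvfyXj')]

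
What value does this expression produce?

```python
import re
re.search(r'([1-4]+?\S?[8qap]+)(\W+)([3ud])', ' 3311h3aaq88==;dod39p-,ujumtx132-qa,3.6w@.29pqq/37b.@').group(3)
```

Pattern: one or more of a character in [1-4] (lazy), then optionally a non-whitespace character, then one or more of one of [8qap] (captured); then one or more of a non-word character (captured); then one of [3ud] (captured).
Unlike `match`, `search` isn't anchored — it looks for the pattern anywhere in the string.
The match spans [6:16] → '3aaq88==;d'.
Captured: group 1 = '3aaq88', group 2 = '==;', group 3 = 'd'.

'd'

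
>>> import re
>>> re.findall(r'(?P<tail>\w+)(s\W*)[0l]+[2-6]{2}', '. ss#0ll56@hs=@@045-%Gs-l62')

[('s', 's#'), ('h', 's=@@'), ('G', 's-')]

Pattern: one or more of a word character (captured as 'tail'); then a literal 's', then zero or more of a non-word character (captured); then one or more of one of [0l], then exactly 2 of a character in [2-6].
Walking the string: at [2:10] match 'ss#0ll56', groups = ('s', 's#'); at [11:19] match 'hs=@@045', groups = ('h', 's=@@'); at [21:27] match 'Gs-l62', groups = ('G', 's-').
`findall` packs the 2 group values into a tuple for every match.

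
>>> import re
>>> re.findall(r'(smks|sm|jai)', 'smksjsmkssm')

Alternation tries branches left to right and keeps the first one that lets the overall match succeed at that position.
Because there's exactly one group, `findall` drops the full match and keeps group 1 from each hit.

['smks', 'smks', 'sm']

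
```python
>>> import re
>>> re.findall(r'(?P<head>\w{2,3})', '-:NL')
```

This matches 2 to 3 of a word character (captured as 'head').
Matches: at [2:4] match 'NL', group 1 = 'NL'.
One capturing group, so `findall` returns just the captured substring from the one match — 1 in all.

['NL']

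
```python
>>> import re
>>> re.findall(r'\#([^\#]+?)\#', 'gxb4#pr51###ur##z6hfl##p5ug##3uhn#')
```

['pr51', 'ur', 'z6hfl', 'p5ug', '3uhn']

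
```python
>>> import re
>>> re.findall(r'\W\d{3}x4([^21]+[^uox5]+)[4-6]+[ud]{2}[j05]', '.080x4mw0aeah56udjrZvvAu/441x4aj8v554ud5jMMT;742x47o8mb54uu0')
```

['mw0aeah', 'aj8v', '7o8mb']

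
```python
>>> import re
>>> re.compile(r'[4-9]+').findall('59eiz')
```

['59']

Pattern: one or more of a character in [4-9].
Since nothing is captured, `findall` lists the 1 matched substring directly.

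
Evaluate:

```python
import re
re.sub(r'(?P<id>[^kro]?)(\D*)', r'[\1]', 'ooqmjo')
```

'[][]'

The pattern matches optionally any character except [kro] (captured as 'id'); then zero or more of a non-digit (captured).
Matches: at [0:6] → 'ooqmjo'; at [6:6] → ''.
The replacement refers to a captured group, so each match is rewritten using its own captured text.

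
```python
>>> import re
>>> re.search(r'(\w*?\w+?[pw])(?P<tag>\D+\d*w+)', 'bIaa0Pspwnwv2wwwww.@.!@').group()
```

'bIaa0Pspwnwv2wwwww'

Pattern: zero or more of a word character (lazy), then one or more of a word character (lazy), then one of [pw] (captured); then one or more of a non-digit, then zero or more of a digit, then one or more of the literal 'w' (captured as 'tag').
`re.search` tries every starting position until one works.
The match spans [0:18] → 'bIaa0Pspwnwv2wwwww'.
Captured: group 1 = 'bIaa0Psp', group 2 = 'wnwv2wwwww'.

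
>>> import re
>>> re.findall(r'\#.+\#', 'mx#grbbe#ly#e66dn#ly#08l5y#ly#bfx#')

['#grbbe#ly#e66dn#ly#08l5y#ly#bfx#']

Matches: at [2:34] → '#grbbe#ly#e66dn#ly#08l5y#ly#bfx#'.
Since nothing is captured, `findall` lists the 1 matched substring directly.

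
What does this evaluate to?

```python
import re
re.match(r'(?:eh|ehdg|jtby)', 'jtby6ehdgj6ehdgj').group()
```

'jtby'

`re.match` won't scan ahead — the pattern has to work from the very first character.
The match spans [0:4] → 'jtby'.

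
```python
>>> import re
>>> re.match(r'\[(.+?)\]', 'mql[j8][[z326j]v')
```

`re.match` won't scan ahead — the pattern has to work from the very first character.
Here position 0 doesn't satisfy it, so the call returns None.

None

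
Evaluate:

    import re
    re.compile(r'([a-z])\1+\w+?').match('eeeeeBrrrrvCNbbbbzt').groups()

The match spans [0:6] → 'eeeeeB'.
Captured: group 1 = 'e'.

('e',)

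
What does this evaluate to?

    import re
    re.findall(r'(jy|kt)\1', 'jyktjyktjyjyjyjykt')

['jy', 'jy']

A backreference is literal: `\1` must see the identical characters the first group matched.
Walking the string: at [8:12] match 'jyjy', group 1 = 'jy'; at [12:16] match 'jyjy', group 1 = 'jy'.
One capturing group, so `findall` returns just the captured substring from each match — 2 in all.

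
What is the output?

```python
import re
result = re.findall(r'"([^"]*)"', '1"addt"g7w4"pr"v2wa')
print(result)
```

['addt', 'pr']

Scanning left to right: at [1:7] match '"addt"', group 1 = 'addt'; at [11:15] match '"pr"', group 1 = 'pr'.
`findall` collects group 1 from each match (2 total).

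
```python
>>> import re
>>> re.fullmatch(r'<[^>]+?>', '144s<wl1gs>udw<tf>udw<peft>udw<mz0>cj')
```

None

For `fullmatch`, every character of the input must be accounted for by the pattern.
Here the pattern can't cover the whole string, so the call returns None.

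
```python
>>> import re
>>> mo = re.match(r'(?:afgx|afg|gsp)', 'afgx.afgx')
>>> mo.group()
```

'afgx'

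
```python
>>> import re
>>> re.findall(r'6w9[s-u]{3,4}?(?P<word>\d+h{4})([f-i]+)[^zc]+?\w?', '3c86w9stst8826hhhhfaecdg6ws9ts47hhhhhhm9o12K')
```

`findall` packs the 2 group values into a tuple for every match.

[('8826hhhh', 'f')]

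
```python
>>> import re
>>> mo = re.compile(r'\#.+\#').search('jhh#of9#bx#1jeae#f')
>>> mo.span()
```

(3, 17)

`re.search` scans for the first position where the pattern succeeds.
The match spans [3:17] → '#of9#bx#1jeae#'.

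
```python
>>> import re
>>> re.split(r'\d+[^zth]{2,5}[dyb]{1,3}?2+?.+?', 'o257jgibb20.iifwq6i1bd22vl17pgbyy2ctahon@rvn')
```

Pattern: one or more of a digit; then 2 to 5 of any character except [zth], then 1 to 3 of one of [dyb] (lazy), then one or more of the literal '2' (lazy); then one or more of any character (lazy).
With the lazy modifier that quantifier settles for the fewest repetitions that let the rest of the pattern succeed (the atoms after it are unaffected and can still be greedy).
Matches to split on: at [1:11] → '257jgibb20'; at [17:24] → '6i1bd22'; at [26:35] → '17pgbyy2c'.
`split` removes every match and returns the 4 fragments in between.

['o', '.iifwq', 'vl', 'tahon@rvn']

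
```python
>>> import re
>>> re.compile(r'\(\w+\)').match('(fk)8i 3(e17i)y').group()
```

'(fk)'

`match` is anchored at position 0; if the pattern doesn't fit there, it returns None.
The match spans [0:4] → '(fk)'.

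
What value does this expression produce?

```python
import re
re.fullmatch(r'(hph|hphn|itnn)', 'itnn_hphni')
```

None

For `fullmatch`, every character of the input must be accounted for by the pattern.
Here the pattern can't cover the whole string, so the call returns None.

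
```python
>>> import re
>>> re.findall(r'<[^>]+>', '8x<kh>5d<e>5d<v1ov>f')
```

['<kh>', '<e>', '<v1ov>']

Scanning left to right: at [2:6] → '<kh>'; at [8:11] → '<e>'; at [13:19] → '<v1ov>'.
No capturing groups, so `findall` returns the 3 full match strings.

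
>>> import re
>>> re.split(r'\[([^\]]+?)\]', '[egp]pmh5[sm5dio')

['', 'egp', 'pmh5[sm5dio']

Because the pattern has a capturing group, `split` also inserts each captured text between the pieces.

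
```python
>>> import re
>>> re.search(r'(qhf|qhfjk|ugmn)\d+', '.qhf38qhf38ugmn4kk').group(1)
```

'qhf'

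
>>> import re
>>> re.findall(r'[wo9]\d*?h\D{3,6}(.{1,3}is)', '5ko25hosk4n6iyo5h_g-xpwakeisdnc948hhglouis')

This matches one of [wo9], then zero or more of a digit (lazy), then a literal 'h'; then 3 to 6 of a non-digit; then 1 to 3 of any character, then the literal 'is' (captured).
Matches: at [14:28] match 'o5h_g-xpwakeis', group 1 = 'akeis'; at [31:42] match '948hhglouis', group 1 = 'uis'.
`findall` collects group 1 from each match (2 total).

['akeis', 'uis']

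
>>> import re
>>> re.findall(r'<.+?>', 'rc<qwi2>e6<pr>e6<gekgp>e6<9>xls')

['<qwi2>', '<pr>', '<gekgp>', '<9>']

With the lazy modifier that quantifier settles for the fewest repetitions that let the rest of the pattern succeed (the atoms after it are unaffected and can still be greedy).
Scanning left to right: at [2:8] → '<qwi2>'; at [10:14] → '<pr>'; at [16:23] → '<gekgp>'; at [25:28] → '<9>'.
Since nothing is captured, `findall` lists the 4 matched substrings directly.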